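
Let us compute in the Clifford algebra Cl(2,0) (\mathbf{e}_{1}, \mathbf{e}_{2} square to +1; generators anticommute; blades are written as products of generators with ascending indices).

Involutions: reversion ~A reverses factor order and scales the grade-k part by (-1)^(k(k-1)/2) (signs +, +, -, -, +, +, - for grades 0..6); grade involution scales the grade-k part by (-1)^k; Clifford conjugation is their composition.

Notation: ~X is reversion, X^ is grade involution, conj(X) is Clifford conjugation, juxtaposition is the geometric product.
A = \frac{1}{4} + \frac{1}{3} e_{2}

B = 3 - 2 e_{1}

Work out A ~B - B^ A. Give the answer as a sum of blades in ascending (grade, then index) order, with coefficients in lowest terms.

first term: \frac{3}{4} - \frac{1}{2} e_{1} + e_{2} + \frac{2}{3} e_{1} e_{2}
second term: \frac{3}{4} + \frac{1}{2} e_{1} + e_{2} + \frac{2}{3} e_{1} e_{2}
Answer: -e_{1}


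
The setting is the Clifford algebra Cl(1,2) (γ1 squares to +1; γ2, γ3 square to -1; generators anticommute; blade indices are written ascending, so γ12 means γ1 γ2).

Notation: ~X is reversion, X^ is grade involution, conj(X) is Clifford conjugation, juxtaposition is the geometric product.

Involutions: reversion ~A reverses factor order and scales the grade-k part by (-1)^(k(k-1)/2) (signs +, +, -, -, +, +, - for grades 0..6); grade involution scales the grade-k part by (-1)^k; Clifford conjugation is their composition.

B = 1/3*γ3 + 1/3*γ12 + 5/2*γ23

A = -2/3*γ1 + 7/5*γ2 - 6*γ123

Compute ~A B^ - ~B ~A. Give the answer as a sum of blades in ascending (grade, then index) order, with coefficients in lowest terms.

first term: -218/15*γ1 - 2/9*γ2 - 3/2*γ3 + 2*γ12 + 2/9*γ13 - 7/15*γ23 - 5/3*γ123
second term: 232/15*γ1 - 2/9*γ2 - 11/2*γ3 - 2*γ12 + 2/9*γ13 - 7/15*γ23 + 5/3*γ123
Answer: -30*γ1 + 4*γ3 + 4*γ12 - 10/3*γ123


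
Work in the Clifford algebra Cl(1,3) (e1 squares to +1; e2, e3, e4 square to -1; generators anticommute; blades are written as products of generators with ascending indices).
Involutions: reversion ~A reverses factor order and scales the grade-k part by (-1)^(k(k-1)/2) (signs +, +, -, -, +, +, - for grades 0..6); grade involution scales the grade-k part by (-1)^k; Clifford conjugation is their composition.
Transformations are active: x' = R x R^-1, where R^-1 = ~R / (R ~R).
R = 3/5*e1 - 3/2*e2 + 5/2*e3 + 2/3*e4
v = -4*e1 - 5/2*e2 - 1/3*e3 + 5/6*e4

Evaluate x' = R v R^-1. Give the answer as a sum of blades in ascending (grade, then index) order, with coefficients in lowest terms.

~R = 3/5*e1 - 3/2*e2 + 5/2*e3 + 2/3*e4, and R ~R = -3863/450, so R^-1 = ~R / (-3863/450).
R v = -1057/180 - 15/2*e1 e2 + 49/5*e1 e3 + 19/6*e1 e4 + 27/4*e2 e3 + 5/12*e2 e4 + 83/36*e3 e4
Answer: 18623/3863*e1 + 1730/3863*e2 + 87001/23178*e3 + 1825/23178*e4


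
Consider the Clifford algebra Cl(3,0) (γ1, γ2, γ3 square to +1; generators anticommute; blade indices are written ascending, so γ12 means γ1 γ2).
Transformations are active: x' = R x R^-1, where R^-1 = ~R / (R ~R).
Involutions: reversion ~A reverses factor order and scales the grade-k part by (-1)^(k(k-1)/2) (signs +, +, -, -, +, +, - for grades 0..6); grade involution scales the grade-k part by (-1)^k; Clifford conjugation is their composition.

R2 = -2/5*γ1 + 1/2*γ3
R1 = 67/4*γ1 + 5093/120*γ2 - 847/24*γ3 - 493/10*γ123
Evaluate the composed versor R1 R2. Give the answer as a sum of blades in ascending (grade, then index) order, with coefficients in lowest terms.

Distribute over the terms of R2 (each basis-blade product reordered to ascending indices, repeated generators contracted through their squares):
R1 (-2/5*γ1) = -67/10 + 5093/300*γ12 - 847/60*γ13 + 493/25*γ23
R1 (1/2*γ3) = -847/48 - 493/20*γ12 + 67/8*γ13 + 5093/240*γ23
Summing the partial products and collecting blades:
Answer: -5843/240 - 1151/150*γ12 - 689/120*γ13 + 49129/1200*γ23


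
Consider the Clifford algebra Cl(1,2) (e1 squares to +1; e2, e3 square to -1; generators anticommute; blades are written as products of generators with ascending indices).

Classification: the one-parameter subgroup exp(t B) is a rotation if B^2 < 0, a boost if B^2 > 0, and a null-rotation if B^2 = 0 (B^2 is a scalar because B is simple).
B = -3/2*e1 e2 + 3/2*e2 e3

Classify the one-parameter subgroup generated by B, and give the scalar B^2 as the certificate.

B^2 term by term: the squares give (-3/2)^2*(e1 e2)^2 + (3/2)^2*(e2 e3)^2 = 9/4*(+1) + 9/4*(-1) = 0 (each basis 2-blade squares to minus the product of its generators' squares); cross terms between blades sharing an index anticommute and cancel. So B^2 = 0.
Answer: null-rotation, certificate B^2 = 0. Certificate logic: 0 is a conjugation-invariant scalar, so its sign fixes rotation versus boost versus null-rotation outright.


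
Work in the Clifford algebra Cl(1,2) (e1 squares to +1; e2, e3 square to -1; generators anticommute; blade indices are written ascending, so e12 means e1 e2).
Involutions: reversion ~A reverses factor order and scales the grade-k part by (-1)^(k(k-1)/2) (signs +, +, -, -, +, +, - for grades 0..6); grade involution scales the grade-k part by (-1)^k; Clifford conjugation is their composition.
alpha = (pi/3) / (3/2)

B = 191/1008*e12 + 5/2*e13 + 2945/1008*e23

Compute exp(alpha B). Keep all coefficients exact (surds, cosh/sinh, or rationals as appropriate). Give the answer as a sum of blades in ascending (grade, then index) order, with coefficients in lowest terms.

B^2 term by term: the squares give (191/1008)^2*(e12)^2 + (5/2)^2*(e13)^2 + (2945/1008)^2*(e23)^2 = 36481/1016064*(+1) + 25/4*(+1) + 8673025/1016064*(-1) = -9/4 (each basis 2-blade squares to minus the product of its generators' squares); cross terms between blades sharing an index anticommute and cancel. So B^2 = -9/4.
B^2 = -9/4 — the series telescopes trigonometrically here: l = 3/2, alpha*l = pi/3, so exp(alpha B) = cos(pi/3) + (sin(pi/3)/(3/2))*B = 1/2 + (sqrt(3)/3)*B.
Answer: 1/2 + 191*sqrt(3)/3024*e12 + 5*sqrt(3)/6*e13 + 2945*sqrt(3)/3024*e23


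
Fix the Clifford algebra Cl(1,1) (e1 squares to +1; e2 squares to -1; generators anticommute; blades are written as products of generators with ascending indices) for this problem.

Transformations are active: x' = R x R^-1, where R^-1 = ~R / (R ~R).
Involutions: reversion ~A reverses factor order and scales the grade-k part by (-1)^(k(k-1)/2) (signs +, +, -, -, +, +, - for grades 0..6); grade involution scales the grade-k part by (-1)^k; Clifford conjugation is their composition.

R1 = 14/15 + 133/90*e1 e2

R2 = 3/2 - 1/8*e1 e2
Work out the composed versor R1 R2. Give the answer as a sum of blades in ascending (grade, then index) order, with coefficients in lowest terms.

Distribute over the terms of R1 (each basis-blade product reordered to ascending indices, repeated generators contracted through their squares):
(14/15) R2 = 7/5 - 7/60*e1 e2
(133/90*e1 e2) R2 = -133/720 + 133/60*e1 e2
Summing the partial products and collecting blades:
Answer: 175/144 + 21/10*e1 e2


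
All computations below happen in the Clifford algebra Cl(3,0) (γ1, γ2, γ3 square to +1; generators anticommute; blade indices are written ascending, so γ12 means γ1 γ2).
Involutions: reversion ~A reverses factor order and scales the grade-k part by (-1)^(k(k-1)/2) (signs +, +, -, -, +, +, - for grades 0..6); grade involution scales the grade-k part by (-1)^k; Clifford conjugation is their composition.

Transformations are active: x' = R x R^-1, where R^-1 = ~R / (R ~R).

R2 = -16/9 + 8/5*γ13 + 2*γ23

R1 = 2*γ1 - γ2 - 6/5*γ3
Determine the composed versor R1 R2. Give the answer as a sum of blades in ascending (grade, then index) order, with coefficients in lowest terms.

Distribute over the terms of R1 (each basis-blade product reordered to ascending indices, repeated generators contracted through their squares):
(2*γ1) R2 = -32/9*γ1 + 16/5*γ3 + 4*γ123
(-γ2) R2 = 16/9*γ2 - 2*γ3 + 8/5*γ123
(-6/5*γ3) R2 = 48/25*γ1 + 12/5*γ2 + 32/15*γ3
Summing the partial products and collecting blades:
Answer: -368/225*γ1 + 188/45*γ2 + 10/3*γ3 + 28/5*γ123


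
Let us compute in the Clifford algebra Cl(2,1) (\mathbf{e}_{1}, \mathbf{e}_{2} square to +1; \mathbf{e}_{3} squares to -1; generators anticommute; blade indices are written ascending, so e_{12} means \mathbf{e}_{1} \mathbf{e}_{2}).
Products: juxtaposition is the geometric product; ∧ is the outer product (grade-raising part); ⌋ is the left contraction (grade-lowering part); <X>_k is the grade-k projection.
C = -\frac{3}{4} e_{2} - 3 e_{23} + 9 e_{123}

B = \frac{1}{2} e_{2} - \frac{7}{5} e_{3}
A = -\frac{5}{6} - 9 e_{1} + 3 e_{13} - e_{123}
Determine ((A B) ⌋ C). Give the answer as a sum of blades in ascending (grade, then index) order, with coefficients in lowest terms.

step 1: \frac{21}{5} e_{1} - \frac{5}{12} e_{2} + \frac{7}{6} e_{3} - \frac{59}{10} e_{12} + \frac{131}{10} e_{13} - \frac{3}{2} e_{123}
step 2: -\frac{211}{16} - \frac{607}{5} e_{2} + \frac{1087}{20} e_{3} - \frac{21}{2} e_{12} + \frac{15}{4} e_{13} + \frac{189}{5} e_{23}
Answer: -\frac{211}{16} - \frac{607}{5} e_{2} + \frac{1087}{20} e_{3} - \frac{21}{2} e_{12} + \frac{15}{4} e_{13} + \frac{189}{5} e_{23}


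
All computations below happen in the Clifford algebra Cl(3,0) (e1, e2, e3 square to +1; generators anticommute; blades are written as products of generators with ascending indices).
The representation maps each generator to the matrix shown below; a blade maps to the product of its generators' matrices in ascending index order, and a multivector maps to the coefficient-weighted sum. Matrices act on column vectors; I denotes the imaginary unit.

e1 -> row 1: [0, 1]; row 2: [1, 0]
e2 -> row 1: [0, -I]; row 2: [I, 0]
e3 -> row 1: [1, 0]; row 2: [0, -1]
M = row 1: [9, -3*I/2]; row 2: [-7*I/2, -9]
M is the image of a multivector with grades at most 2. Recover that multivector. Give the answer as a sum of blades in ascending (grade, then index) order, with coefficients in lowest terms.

Method: 1, rho(e1), rho(e2), rho(e3) form a trace-orthogonal basis of the 2x2 complex matrices (tr(X Y) = 2 if X = Y, else 0), so M = m0*1 + m1*rho(e1) + m2*rho(e2) + m3*rho(e3) with m0 = tr(M)/2 = 0, m1 = tr(M rho(e1))/2 = -5*I/2, m2 = tr(M rho(e2))/2 = -1, m3 = tr(M rho(e3))/2 = 9.
Multiplying table entries, the bivector images are rho(e1 e2) = I*rho(e3), rho(e1 e3) = -I*rho(e2), rho(e2 e3) = I*rho(e1); with real blade coefficients the real parts of m0..m3 are the coefficients of 1, e1, e2, e3 and the imaginary parts give the bivectors (e2 e3: Im m1, e1 e3: -Im m2, e1 e2: Im m3).
Answer: -e2 + 9*e3 - 5/2*e2 e3


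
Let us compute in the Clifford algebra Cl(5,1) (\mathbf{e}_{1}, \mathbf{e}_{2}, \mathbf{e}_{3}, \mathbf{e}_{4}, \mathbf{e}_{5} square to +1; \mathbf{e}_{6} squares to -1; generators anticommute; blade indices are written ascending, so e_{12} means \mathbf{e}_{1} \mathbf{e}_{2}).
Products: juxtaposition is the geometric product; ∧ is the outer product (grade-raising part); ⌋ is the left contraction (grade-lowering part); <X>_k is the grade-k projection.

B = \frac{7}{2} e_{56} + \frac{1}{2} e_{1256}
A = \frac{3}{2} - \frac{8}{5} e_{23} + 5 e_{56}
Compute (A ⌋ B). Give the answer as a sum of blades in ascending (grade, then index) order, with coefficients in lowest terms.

step 1: \frac{35}{2} + \frac{5}{2} e_{12} + \frac{21}{4} e_{56} + \frac{3}{4} e_{1256}
Answer: \frac{35}{2} + \frac{5}{2} e_{12} + \frac{21}{4} e_{56} + \frac{3}{4} e_{1256}


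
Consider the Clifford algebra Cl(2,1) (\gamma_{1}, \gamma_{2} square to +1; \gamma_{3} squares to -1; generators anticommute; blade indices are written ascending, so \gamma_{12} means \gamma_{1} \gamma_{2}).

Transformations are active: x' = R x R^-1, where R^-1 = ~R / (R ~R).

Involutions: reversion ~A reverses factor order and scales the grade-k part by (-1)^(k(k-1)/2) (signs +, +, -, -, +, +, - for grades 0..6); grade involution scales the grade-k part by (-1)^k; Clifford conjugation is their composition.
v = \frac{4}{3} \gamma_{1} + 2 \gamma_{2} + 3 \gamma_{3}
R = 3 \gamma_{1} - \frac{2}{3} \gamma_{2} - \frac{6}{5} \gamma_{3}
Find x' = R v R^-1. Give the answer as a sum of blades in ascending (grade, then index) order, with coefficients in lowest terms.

~R = 3 \gamma_{1} - \frac{2}{3} \gamma_{2} - \frac{6}{5} \gamma_{3}, and R ~R = \frac{1801}{225}, so R^-1 = ~R / (\frac{1801}{225}).
R v = \frac{94}{15} + \frac{62}{9} \gamma_{12} + \frac{53}{5} \gamma_{13} + \frac{2}{5} \gamma_{23}
Answer: \frac{18176}{5403} \gamma_{1} - \frac{5482}{1801} \gamma_{2} - \frac{8787}{1801} \gamma_{3}


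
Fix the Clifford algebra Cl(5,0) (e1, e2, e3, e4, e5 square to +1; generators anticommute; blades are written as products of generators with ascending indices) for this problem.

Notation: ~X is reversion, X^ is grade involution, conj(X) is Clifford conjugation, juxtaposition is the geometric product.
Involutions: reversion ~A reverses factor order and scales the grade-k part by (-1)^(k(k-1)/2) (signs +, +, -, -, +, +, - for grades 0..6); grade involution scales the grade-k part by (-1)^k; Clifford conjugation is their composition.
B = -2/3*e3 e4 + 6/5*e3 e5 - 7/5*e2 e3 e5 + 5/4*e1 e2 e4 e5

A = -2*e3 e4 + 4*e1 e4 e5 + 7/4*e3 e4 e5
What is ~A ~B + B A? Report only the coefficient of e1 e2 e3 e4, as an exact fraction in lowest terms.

first term: -4/3 + 5*e2 + 21/10*e4 + 7/6*e5 + 49/20*e2 e4 + 12/5*e4 e5 + 35/16*e1 e2 e3 + 24/5*e1 e3 e4 + 8/3*e1 e3 e5 - 14/5*e2 e4 e5 - 28/5*e1 e2 e3 e4 + 5/2*e1 e2 e3 e5
second term: -4/3 + 5*e2 + 21/10*e4 + 7/6*e5 - 49/20*e2 e4 - 12/5*e4 e5 - 35/16*e1 e2 e3 - 24/5*e1 e3 e4 - 8/3*e1 e3 e5 + 14/5*e2 e4 e5 - 28/5*e1 e2 e3 e4 + 5/2*e1 e2 e3 e5
Answer: -56/5


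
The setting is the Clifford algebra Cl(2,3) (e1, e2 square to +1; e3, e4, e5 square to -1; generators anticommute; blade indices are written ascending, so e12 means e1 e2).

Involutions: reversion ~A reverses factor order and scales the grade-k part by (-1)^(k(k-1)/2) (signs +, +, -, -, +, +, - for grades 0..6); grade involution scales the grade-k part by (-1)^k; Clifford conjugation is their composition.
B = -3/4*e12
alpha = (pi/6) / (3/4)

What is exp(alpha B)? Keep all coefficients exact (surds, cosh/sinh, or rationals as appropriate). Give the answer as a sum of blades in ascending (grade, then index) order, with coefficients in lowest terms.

B^2 = (-3/4)^2*(e12)^2 = 9/16*(-1) = -9/16 (a basis 2-blade squares to minus the product of its generators' squares).
B^2 = -9/16 — B^2 < 0, so the exponential closes trigonometrically: l = 3/4, alpha*l = pi/6, so exp(alpha B) = cos(pi/6) + (sin(pi/6)/(3/4))*B = sqrt(3)/2 + (2/3)*B.
Answer: sqrt(3)/2 - 1/2*e12


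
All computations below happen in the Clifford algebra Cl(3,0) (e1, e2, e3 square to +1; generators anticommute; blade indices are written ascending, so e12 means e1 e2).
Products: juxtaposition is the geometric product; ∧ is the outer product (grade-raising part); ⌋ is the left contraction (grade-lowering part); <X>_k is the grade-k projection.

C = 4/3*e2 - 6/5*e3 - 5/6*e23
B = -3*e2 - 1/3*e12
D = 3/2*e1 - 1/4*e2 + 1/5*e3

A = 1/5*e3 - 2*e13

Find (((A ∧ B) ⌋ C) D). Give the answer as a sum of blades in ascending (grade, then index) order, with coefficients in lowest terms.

step 1: 3/5*e23 - 91/15*e123
step 2: 1/2
step 3: 3/4*e1 - 1/8*e2 + 1/10*e3
Answer: 3/4*e1 - 1/8*e2 + 1/10*e3


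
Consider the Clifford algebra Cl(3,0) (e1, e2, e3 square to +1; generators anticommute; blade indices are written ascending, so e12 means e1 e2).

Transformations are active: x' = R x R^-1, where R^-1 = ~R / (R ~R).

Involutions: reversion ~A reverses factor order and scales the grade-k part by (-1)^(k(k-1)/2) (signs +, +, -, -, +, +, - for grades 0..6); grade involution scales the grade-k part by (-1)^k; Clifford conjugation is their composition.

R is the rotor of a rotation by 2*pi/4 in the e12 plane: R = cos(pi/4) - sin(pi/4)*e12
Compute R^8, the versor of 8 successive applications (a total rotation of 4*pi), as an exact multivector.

Because a rotor carries half the rotation angle, composing 8 copies of this e12-plane rotor multiplies the phase: 8*(pi/4) = 2*pi, hence R^8 = cos(2*pi) - sin(2*pi)*e12.
cos(2*pi) = 1 and sin(2*pi) = 0, so R^8 = 1. The total rotation 4*pi is 2 full turns, so every vector returns to itself, yet the rotor is +1, back on the identity sheet (an even number of 2*pi turns).
Answer: 1


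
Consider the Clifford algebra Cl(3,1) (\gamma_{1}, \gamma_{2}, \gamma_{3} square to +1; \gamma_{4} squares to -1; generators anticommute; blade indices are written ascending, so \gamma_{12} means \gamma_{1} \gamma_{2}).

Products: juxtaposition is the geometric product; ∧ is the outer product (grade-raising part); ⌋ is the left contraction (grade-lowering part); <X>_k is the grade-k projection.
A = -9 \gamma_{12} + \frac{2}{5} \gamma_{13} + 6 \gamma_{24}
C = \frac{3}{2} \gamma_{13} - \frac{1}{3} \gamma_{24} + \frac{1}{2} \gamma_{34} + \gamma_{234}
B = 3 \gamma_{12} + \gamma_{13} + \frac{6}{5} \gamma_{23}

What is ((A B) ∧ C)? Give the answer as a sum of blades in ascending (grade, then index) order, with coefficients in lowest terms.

step 1: \frac{133}{5} - \frac{12}{25} \gamma_{12} - \frac{54}{5} \gamma_{13} - 18 \gamma_{14} + \frac{51}{5} \gamma_{23} + \frac{36}{5} \gamma_{34} - 6 \gamma_{1234}
step 2: \frac{399}{10} \gamma_{13} - \frac{133}{15} \gamma_{24} + \frac{133}{10} \gamma_{34} + \frac{133}{5} \gamma_{234} - \frac{96}{25} \gamma_{1234}
Answer: \frac{399}{10} \gamma_{13} - \frac{133}{15} \gamma_{24} + \frac{133}{10} \gamma_{34} + \frac{133}{5} \gamma_{234} - \frac{96}{25} \gamma_{1234}


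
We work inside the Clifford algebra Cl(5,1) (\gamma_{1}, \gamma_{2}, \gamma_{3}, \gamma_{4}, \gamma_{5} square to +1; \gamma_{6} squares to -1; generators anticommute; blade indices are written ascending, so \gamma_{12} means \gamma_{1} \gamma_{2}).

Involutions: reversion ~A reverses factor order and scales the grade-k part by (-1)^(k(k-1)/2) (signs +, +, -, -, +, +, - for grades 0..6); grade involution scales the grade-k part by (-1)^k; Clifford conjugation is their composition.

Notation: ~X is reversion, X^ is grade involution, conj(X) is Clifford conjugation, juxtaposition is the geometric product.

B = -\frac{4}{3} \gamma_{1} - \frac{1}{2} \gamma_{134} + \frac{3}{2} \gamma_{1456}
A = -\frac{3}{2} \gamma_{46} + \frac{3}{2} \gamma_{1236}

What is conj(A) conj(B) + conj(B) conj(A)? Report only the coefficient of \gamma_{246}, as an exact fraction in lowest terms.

first term: -\frac{9}{4} \gamma_{15} + \frac{3}{4} \gamma_{136} + 2 \gamma_{146} - 2 \gamma_{236} + \frac{3}{4} \gamma_{246} + \frac{9}{4} \gamma_{2345}
second term: -\frac{9}{4} \gamma_{15} - \frac{3}{4} \gamma_{136} + 2 \gamma_{146} + 2 \gamma_{236} + \frac{3}{4} \gamma_{246} + \frac{9}{4} \gamma_{2345}
Answer: \frac{3}{2}


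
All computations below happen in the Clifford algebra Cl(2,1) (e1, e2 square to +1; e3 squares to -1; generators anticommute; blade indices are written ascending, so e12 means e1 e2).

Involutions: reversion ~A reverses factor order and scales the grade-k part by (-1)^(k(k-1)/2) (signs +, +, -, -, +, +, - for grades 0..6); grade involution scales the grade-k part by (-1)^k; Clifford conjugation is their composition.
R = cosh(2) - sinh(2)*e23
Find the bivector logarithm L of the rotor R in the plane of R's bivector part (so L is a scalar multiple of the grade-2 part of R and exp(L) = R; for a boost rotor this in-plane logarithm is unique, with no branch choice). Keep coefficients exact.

The scalar part of R is cosh(2), which determines |rapidity| via cosh; the sign lives in the bivector part, and pairing them (bivector part over sinh of the rapidity = the plane) gives the unique in-plane L = rapidity * plane.
Concretely: cosh(rapidity) = cosh(2) gives rapidity = ±2, and since rapidity/sinh(rapidity) is even the sign is immaterial: L = (rapidity/sinh(rapidity)) * <R>_2 = (2/sinh(2)) * <R>_2.
Answer: -2*e23


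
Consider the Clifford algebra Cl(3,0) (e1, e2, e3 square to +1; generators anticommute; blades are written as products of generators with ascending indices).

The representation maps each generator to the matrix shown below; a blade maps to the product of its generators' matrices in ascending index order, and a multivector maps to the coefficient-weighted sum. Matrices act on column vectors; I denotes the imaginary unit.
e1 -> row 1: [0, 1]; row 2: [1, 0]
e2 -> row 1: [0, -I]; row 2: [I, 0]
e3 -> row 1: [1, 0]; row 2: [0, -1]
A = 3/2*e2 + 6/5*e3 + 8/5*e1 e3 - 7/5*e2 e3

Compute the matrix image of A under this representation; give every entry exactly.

Bivector images (products of the table entries): rho(e1 e3) = rho(e1)rho(e3) = row 1: [0, -1]; row 2: [1, 0]; rho(e2 e3) = rho(e2)rho(e3) = row 1: [0, I]; row 2: [I, 0].
M = (3/2)*rho(e2) + (6/5)*rho(e3) + (8/5)*rho(e1 e3) + (-7/5)*rho(e2 e3), summed entrywise:
Answer: row 1: [6/5, -8/5 - 29*I/10]; row 2: [8/5 + I/10, -6/5]


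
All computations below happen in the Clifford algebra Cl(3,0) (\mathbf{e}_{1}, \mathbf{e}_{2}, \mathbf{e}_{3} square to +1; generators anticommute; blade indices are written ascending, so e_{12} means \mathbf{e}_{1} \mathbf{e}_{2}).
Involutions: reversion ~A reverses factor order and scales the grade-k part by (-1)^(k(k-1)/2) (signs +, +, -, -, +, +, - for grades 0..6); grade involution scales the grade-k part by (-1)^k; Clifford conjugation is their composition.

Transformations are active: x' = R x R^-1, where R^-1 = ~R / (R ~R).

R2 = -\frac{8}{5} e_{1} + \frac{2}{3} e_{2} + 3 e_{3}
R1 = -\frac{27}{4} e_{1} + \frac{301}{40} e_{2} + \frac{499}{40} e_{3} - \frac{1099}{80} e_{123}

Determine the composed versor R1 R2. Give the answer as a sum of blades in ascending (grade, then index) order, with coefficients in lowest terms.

Distribute over the terms of R2 (each basis-blade product reordered to ascending indices, repeated generators contracted through their squares):
R1 (-\frac{8}{5} e_{1}) = \frac{54}{5} + \frac{301}{25} e_{12} + \frac{499}{25} e_{13} + \frac{1099}{50} e_{23}
R1 (\frac{2}{3} e_{2}) = \frac{301}{60} - \frac{9}{2} e_{12} + \frac{1099}{120} e_{13} - \frac{499}{60} e_{23}
R1 (3 e_{3}) = \frac{1497}{40} - \frac{3297}{80} e_{12} - \frac{81}{4} e_{13} + \frac{903}{40} e_{23}
Summing the partial products and collecting blades:
Answer: \frac{6389}{120} - \frac{13469}{400} e_{12} + \frac{5321}{600} e_{13} + \frac{21743}{600} e_{23}


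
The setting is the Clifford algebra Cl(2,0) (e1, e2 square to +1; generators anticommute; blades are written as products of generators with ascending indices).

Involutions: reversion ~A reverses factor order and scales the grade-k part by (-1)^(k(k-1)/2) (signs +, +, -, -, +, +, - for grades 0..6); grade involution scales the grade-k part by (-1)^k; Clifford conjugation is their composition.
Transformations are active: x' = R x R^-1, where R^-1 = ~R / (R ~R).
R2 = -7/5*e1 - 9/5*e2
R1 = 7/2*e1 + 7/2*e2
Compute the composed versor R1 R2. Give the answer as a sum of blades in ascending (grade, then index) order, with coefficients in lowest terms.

Distribute over the terms of R1 (each basis-blade product reordered to ascending indices, repeated generators contracted through their squares):
(7/2*e1) R2 = -49/10 - 63/10*e1 e2
(7/2*e2) R2 = -63/10 + 49/10*e1 e2
Summing the partial products and collecting blades:
Answer: -56/5 - 7/5*e1 e2


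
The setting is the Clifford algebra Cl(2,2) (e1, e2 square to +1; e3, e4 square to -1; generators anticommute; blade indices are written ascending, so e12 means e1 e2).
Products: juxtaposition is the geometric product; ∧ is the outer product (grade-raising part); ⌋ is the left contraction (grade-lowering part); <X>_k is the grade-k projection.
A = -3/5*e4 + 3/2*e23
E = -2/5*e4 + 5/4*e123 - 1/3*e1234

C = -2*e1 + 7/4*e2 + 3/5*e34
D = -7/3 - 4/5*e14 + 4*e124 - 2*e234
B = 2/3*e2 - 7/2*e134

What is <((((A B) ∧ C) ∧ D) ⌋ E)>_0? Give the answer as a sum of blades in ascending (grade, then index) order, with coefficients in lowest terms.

step 1: -e3 - 21/10*e13 + 2/5*e24 + 21/4*e124
step 2: -2*e13 + 7/4*e23 + 147/40*e123 - 4/5*e124
step 3: 14/3*e13 - 49/12*e23 - 343/40*e123 + 28/15*e124 - 7/5*e1234
step 4: -4921/480 - 245/48*e1 - 35/6*e2 + 28/45*e3 + 343/120*e4 + 49/36*e14 + 14/9*e24
step 5: -4921/480
Answer: -4921/480


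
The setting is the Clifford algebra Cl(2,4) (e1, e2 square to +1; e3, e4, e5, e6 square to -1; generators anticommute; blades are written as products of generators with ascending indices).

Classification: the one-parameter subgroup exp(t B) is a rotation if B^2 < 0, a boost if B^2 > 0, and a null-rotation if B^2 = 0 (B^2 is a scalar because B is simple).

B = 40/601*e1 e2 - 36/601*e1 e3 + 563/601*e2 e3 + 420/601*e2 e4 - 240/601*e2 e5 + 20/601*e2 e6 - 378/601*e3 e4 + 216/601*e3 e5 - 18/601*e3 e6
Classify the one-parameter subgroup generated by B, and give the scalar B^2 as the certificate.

B^2 term by term: the squares give (40/601)^2*(e1 e2)^2 + (-36/601)^2*(e1 e3)^2 + (563/601)^2*(e2 e3)^2 + (420/601)^2*(e2 e4)^2 + (-240/601)^2*(e2 e5)^2 + (20/601)^2*(e2 e6)^2 + (-378/601)^2*(e3 e4)^2 + (216/601)^2*(e3 e5)^2 + (-18/601)^2*(e3 e6)^2 = 1600/361201*(-1) + 1296/361201*(+1) + 316969/361201*(+1) + 176400/361201*(+1) + 57600/361201*(+1) + 400/361201*(+1) + 142884/361201*(-1) + 46656/361201*(-1) + 324/361201*(-1) = 1 (each basis 2-blade squares to minus the product of its generators' squares); cross terms between blades sharing an index anticommute and cancel; the commuting (index-disjoint) pairs give grade-4 terms 2*c*c'*(blade product), which cancel blade by blade — e1 e2 e3 e4: -30240/361201 + 30240/361201 = 0; e1 e2 e3 e5: 17280/361201 - 17280/361201 = 0; e1 e2 e3 e6: -1440/361201 + 1440/361201 = 0; e2 e3 e4 e5: -181440/361201 + 181440/361201 = 0; e2 e3 e4 e6: 15120/361201 - 15120/361201 = 0; e2 e3 e5 e6: -8640/361201 + 8640/361201 = 0 — confirming B is simple. So B^2 = 1.
Answer: boost, certificate B^2 = 1. Note: conjugating B changes its blade decomposition but never the scalar B^2 = 1, whose sign settles the classification.


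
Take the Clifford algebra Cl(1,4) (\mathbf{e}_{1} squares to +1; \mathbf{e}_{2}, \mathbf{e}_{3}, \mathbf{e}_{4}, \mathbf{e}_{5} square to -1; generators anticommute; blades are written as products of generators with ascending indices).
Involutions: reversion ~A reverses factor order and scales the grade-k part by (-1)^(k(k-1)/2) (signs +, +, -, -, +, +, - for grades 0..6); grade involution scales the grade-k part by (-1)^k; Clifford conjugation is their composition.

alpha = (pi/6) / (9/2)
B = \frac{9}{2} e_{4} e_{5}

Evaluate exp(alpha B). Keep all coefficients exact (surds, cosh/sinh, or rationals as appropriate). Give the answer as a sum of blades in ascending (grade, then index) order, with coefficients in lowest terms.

B^2 = (\frac{9}{2})^2*(e_{4} e_{5})^2 = \frac{81}{4}*(-1) = -\frac{81}{4} (a basis 2-blade squares to minus the product of its generators' squares).
B^2 = -\frac{81}{4} — the negative square puts this in the circular regime; l = \frac{9}{2}, alpha*l = \frac{\pi}{6}, so exp(alpha B) = cos(\frac{\pi}{6}) + (sin(\frac{\pi}{6})/(\frac{9}{2}))*B = \frac{\sqrt{3}}{2} + (\frac{1}{9})*B.
Answer: \frac{\sqrt{3}}{2} + \frac{1}{2} e_{4} e_{5}


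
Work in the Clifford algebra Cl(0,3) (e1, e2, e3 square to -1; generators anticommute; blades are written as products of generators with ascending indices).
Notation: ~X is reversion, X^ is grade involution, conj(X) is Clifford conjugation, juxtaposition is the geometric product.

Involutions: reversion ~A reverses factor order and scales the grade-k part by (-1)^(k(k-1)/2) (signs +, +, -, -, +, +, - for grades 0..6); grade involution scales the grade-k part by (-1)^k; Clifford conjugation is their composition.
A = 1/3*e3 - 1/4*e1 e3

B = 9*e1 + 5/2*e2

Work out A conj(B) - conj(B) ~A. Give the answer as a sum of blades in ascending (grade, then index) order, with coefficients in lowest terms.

first term: 9/4*e3 + 3*e1 e3 + 5/6*e2 e3 - 5/8*e1 e2 e3
second term: 9/4*e3 - 3*e1 e3 - 5/6*e2 e3 + 5/8*e1 e2 e3
Answer: 6*e1 e3 + 5/3*e2 e3 - 5/4*e1 e2 e3


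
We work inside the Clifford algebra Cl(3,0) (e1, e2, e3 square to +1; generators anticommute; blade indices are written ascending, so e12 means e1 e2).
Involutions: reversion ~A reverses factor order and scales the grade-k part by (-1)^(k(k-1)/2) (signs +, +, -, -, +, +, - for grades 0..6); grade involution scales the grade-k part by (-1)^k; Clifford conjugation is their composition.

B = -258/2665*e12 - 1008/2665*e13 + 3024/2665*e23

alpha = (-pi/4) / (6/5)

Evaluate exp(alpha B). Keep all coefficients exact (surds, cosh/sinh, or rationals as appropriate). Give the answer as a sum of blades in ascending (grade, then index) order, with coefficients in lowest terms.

B^2 term by term: the squares give (-258/2665)^2*(e12)^2 + (-1008/2665)^2*(e13)^2 + (3024/2665)^2*(e23)^2 = 66564/7102225*(-1) + 1016064/7102225*(-1) + 9144576/7102225*(-1) = -36/25 (each basis 2-blade squares to minus the product of its generators' squares); cross terms between blades sharing an index anticommute and cancel. So B^2 = -36/25.
B^2 = -36/25 — a negative square means the series sums to a rotation: l = 6/5, alpha*l = -pi/4, so exp(alpha B) = cos(-pi/4) + (sin(-pi/4)/(6/5))*B = sqrt(2)/2 + (-5*sqrt(2)/12)*B.
Answer: sqrt(2)/2 + 43*sqrt(2)/1066*e12 + 84*sqrt(2)/533*e13 - 252*sqrt(2)/533*e23


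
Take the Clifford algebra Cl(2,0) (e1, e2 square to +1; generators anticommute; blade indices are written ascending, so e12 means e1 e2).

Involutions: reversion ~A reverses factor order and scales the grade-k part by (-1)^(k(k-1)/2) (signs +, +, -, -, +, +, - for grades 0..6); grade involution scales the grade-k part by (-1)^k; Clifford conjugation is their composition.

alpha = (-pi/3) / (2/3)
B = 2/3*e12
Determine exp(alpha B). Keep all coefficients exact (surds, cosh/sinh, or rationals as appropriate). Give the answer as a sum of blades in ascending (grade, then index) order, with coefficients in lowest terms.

B^2 = (2/3)^2*(e12)^2 = 4/9*(-1) = -4/9 (a basis 2-blade squares to minus the product of its generators' squares).
B^2 = -4/9 — a negative square means the series sums to a rotation: l = 2/3, alpha*l = -pi/3, so exp(alpha B) = cos(-pi/3) + (sin(-pi/3)/(2/3))*B = 1/2 + (-3*sqrt(3)/4)*B.
Answer: 1/2 - sqrt(3)/2*e12


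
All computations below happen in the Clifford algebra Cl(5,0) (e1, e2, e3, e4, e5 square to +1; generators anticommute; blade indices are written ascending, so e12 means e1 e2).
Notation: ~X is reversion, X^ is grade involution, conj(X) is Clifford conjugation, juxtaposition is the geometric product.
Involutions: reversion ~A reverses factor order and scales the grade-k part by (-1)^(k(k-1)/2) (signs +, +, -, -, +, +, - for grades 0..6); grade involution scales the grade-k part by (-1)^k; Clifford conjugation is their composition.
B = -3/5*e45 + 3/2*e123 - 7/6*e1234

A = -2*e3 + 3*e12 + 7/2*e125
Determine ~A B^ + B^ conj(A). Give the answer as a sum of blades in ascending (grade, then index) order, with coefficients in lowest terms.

first term: -9/2*e3 + 3*e12 - 7/2*e34 + 21/4*e35 + 7/30*e124 - 173/60*e345 + 9/5*e1245
second term: -9/2*e3 - 3*e12 - 7/2*e34 + 21/4*e35 + 7/30*e124 + 173/60*e345 + 9/5*e1245
Answer: -9*e3 - 7*e34 + 21/2*e35 + 7/15*e124 + 18/5*e1245


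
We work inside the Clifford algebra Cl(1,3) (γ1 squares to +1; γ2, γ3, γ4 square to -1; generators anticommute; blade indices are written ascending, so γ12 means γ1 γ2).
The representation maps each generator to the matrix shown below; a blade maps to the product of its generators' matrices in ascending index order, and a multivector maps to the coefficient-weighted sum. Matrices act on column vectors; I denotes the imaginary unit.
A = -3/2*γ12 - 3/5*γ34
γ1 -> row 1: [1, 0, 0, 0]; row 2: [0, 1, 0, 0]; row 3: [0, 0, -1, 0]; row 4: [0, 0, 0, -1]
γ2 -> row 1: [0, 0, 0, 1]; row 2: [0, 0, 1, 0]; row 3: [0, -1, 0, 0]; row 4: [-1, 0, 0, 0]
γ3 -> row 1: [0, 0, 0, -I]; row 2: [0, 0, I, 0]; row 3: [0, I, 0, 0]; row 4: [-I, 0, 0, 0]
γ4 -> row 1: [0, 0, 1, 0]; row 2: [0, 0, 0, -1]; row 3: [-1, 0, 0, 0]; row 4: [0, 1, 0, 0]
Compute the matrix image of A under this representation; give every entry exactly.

Bivector images (products of the table entries): rho(γ12) = rho(γ1)rho(γ2) = row 1: [0, 0, 0, 1]; row 2: [0, 0, 1, 0]; row 3: [0, 1, 0, 0]; row 4: [1, 0, 0, 0]; rho(γ34) = rho(γ3)rho(γ4) = row 1: [0, -I, 0, 0]; row 2: [-I, 0, 0, 0]; row 3: [0, 0, 0, -I]; row 4: [0, 0, -I, 0].
M = (-3/2)*rho(γ12) + (-3/5)*rho(γ34), summed entrywise:
Answer: row 1: [0, 3*I/5, 0, -3/2]; row 2: [3*I/5, 0, -3/2, 0]; row 3: [0, -3/2, 0, 3*I/5]; row 4: [-3/2, 0, 3*I/5, 0]


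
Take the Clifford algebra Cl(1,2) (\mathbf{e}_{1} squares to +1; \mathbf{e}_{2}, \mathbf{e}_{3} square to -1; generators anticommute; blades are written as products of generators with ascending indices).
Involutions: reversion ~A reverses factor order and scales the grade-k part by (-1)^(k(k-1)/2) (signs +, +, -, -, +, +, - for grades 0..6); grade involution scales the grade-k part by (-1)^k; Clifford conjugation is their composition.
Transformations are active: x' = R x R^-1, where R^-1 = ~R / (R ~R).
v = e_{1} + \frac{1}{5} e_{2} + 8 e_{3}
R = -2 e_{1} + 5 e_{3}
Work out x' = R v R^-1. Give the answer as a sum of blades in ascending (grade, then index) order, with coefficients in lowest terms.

~R = -2 e_{1} + 5 e_{3}, and R ~R = -21, so R^-1 = ~R / (-21).
R v = -42 - \frac{2}{5} e_{1} e_{2} - 21 e_{1} e_{3} - e_{2} e_{3}
Answer: -9 e_{1} - \frac{1}{5} e_{2} + 12 e_{3}


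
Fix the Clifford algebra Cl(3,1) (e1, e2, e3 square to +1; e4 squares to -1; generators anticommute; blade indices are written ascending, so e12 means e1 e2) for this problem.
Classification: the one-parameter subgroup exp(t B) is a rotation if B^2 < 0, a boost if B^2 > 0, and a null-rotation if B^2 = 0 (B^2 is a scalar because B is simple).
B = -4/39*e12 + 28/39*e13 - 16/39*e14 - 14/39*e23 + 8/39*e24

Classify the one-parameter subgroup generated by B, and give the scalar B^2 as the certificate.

B^2 term by term: the squares give (-4/39)^2*(e12)^2 + (28/39)^2*(e13)^2 + (-16/39)^2*(e14)^2 + (-14/39)^2*(e23)^2 + (8/39)^2*(e24)^2 = 16/1521*(-1) + 784/1521*(-1) + 256/1521*(+1) + 196/1521*(-1) + 64/1521*(+1) = -4/9 (each basis 2-blade squares to minus the product of its generators' squares); cross terms between blades sharing an index anticommute and cancel; the commuting (index-disjoint) pairs give grade-4 terms 2*c*c'*(blade product), which cancel blade by blade — e1234: -448/1521 + 448/1521 = 0 — confirming B is simple. So B^2 = -4/9.
Answer: rotation, certificate B^2 = -4/9. Why this suffices: the scalar -4/9 survives any versor conjugation, so its sign alone determines the class however B is presented.


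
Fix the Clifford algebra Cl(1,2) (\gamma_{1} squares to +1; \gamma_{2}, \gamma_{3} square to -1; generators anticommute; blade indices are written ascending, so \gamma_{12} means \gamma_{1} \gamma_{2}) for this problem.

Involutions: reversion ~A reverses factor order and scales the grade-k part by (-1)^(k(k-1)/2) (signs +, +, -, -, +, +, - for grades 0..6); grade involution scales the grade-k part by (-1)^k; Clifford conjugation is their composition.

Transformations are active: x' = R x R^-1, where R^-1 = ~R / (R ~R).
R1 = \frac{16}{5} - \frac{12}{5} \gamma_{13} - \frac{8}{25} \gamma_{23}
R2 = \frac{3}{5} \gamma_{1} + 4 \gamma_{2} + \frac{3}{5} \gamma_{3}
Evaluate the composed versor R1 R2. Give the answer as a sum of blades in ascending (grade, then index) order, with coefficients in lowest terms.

Distribute over the terms of R1 (each basis-blade product reordered to ascending indices, repeated generators contracted through their squares):
(\frac{16}{5}) R2 = \frac{48}{25} \gamma_{1} + \frac{64}{5} \gamma_{2} + \frac{48}{25} \gamma_{3}
(-\frac{12}{5} \gamma_{13}) R2 = \frac{36}{25} \gamma_{1} + \frac{36}{25} \gamma_{3} + \frac{48}{5} \gamma_{123}
(-\frac{8}{25} \gamma_{23}) R2 = \frac{24}{125} \gamma_{2} - \frac{32}{25} \gamma_{3} - \frac{24}{125} \gamma_{123}
Summing the partial products and collecting blades:
Answer: \frac{84}{25} \gamma_{1} + \frac{1624}{125} \gamma_{2} + \frac{52}{25} \gamma_{3} + \frac{1176}{125} \gamma_{123}


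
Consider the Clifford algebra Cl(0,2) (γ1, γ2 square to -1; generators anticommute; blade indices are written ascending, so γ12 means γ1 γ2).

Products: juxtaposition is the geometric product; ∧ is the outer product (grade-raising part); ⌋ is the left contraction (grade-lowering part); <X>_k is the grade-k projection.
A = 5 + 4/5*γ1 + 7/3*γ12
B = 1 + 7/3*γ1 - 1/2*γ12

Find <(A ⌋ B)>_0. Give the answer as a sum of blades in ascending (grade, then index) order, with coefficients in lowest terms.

step 1: 43/10 + 35/3*γ1 + 2/5*γ2 - 5/2*γ12
step 2: 43/10
Answer: 43/10


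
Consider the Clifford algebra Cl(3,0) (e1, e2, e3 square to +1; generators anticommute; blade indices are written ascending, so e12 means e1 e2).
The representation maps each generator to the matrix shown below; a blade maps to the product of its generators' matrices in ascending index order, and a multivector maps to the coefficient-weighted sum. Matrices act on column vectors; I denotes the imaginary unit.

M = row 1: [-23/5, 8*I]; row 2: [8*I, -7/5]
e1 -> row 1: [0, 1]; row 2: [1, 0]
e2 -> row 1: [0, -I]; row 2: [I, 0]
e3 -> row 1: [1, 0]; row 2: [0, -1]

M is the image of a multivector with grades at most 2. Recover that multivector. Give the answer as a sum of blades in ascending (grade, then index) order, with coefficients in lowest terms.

Method: 1, rho(e1), rho(e2), rho(e3) form a trace-orthogonal basis of the 2x2 complex matrices (tr(X Y) = 2 if X = Y, else 0), so M = m0*1 + m1*rho(e1) + m2*rho(e2) + m3*rho(e3) with m0 = tr(M)/2 = -3, m1 = tr(M rho(e1))/2 = 8*I, m2 = tr(M rho(e2))/2 = 0, m3 = tr(M rho(e3))/2 = -8/5.
Multiplying table entries, the bivector images are rho(e12) = I*rho(e3), rho(e13) = -I*rho(e2), rho(e23) = I*rho(e1); with real blade coefficients the real parts of m0..m3 are the coefficients of 1, e1, e2, e3 and the imaginary parts give the bivectors (e23: Im m1, e13: -Im m2, e12: Im m3).
Answer: -3 - 8/5*e3 + 8*e23


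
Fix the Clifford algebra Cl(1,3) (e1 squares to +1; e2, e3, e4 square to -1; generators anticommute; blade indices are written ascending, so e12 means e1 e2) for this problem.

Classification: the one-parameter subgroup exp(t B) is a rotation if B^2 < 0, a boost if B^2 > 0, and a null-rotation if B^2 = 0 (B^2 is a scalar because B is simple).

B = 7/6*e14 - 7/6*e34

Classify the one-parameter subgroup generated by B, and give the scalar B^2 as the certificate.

B^2 term by term: the squares give (7/6)^2*(e14)^2 + (-7/6)^2*(e34)^2 = 49/36*(+1) + 49/36*(-1) = 0 (each basis 2-blade squares to minus the product of its generators' squares); cross terms between blades sharing an index anticommute and cancel. So B^2 = 0.
Answer: null-rotation, certificate B^2 = 0. Check the certificate: B^2 = 0, and that sign is decisive whatever form B takes.


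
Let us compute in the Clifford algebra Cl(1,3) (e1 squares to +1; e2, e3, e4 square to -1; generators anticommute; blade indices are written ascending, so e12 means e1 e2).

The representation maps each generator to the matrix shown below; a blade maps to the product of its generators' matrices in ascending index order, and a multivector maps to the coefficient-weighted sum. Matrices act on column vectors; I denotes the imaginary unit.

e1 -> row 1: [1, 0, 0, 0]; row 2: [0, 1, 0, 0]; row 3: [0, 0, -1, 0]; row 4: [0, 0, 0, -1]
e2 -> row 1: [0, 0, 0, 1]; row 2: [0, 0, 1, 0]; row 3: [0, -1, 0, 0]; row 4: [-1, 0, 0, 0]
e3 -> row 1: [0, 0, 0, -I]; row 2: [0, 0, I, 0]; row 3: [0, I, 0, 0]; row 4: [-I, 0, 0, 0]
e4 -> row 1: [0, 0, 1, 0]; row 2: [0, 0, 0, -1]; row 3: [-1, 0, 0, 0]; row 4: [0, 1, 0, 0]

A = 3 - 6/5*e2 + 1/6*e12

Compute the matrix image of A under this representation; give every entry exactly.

Bivector images (products of the table entries): rho(e12) = rho(e1)rho(e2) = row 1: [0, 0, 0, 1]; row 2: [0, 0, 1, 0]; row 3: [0, 1, 0, 0]; row 4: [1, 0, 0, 0].
M = (3)*1 + (-6/5)*rho(e2) + (1/6)*rho(e12), summed entrywise (1 is the identity matrix):
Answer: row 1: [3, 0, 0, -31/30]; row 2: [0, 3, -31/30, 0]; row 3: [0, 41/30, 3, 0]; row 4: [41/30, 0, 0, 3]


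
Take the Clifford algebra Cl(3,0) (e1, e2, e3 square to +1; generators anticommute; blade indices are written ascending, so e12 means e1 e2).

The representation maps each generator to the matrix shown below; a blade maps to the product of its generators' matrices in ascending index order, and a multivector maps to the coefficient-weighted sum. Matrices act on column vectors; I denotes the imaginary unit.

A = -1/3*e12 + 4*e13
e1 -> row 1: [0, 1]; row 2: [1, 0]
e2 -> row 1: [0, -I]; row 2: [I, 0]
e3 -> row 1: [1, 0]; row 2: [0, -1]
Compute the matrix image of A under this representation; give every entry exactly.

Bivector images (products of the table entries): rho(e12) = rho(e1)rho(e2) = row 1: [I, 0]; row 2: [0, -I]; rho(e13) = rho(e1)rho(e3) = row 1: [0, -1]; row 2: [1, 0].
M = (-1/3)*rho(e12) + (4)*rho(e13), summed entrywise:
Answer: row 1: [-I/3, -4]; row 2: [4, I/3]
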